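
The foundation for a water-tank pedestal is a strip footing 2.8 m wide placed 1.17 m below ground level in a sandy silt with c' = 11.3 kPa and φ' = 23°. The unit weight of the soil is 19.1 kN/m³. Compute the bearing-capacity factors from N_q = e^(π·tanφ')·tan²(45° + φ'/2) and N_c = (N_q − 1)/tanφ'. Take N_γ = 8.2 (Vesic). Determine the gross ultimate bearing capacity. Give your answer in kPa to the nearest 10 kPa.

q_ult ≈ 620 kPa

tan23° = 0.4245, so N_q = e^(π×0.4245)·tan²(56.5°) = 3.794 × 2.283 = 8.66.
N_c = (8.66 − 1)/tan23° = 18.05.
Effective surcharge at the founding depth q = γ·D_f = 19.1 × 1.17 = 22.347 kPa.
q_ult = c·N_c + q·N_q + 0.5·γ·B·N_γ
     = 11.3 × 18.049 + 22.347 × 8.6612 + 0.5 × 19.1 × 2.8 × 8.2
     = 203.95 + 193.55 + 219.27 = 616.77 kPa.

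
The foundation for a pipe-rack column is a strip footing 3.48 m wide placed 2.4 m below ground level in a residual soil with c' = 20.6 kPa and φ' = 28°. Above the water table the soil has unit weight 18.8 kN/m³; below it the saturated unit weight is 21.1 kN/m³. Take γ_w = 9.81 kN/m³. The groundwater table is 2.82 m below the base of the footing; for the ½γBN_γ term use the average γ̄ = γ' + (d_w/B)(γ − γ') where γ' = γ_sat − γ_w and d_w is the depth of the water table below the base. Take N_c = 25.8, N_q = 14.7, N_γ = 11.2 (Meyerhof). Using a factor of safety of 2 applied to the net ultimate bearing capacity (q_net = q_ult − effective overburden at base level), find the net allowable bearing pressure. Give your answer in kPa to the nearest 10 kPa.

q = γ·D_f = 18.8 × 2.4 = 45.12 kPa.
γ' = 11.29 kN/m³; averaging over the depth B below the base, γ̄ = γ' + (d_w/B)(γ − γ') = 17.376 kN/m³.
c·N_c = 20.6 × 25.8 = 531.48 kPa
q·N_q = 45.12 × 14.7 = 663.26 kPa
0.5·γ·B·N_γ = 0.5 × 17.376 × 3.48 × 11.2 = 338.62 kPa
q_ult = 531.48 + 663.26 + 338.62 = 1533.4 kPa.
Net ultimate: q_net = 1533.4 − 45.12 = 1488.2 kPa.
q_all(net) = 1488.2 / 2 = 744.12 kPa.

q_all(net) ≈ 740 kPa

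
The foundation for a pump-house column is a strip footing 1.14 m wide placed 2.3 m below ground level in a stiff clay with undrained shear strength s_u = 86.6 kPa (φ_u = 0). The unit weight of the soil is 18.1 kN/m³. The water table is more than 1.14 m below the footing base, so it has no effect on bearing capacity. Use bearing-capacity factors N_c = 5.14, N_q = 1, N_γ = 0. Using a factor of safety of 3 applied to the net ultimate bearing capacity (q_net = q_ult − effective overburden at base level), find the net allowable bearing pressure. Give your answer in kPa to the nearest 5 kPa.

q_all(net) ≈ 150 kPa

Effective surcharge at the founding depth q = γ·D_f = 18.1 × 2.3 = 41.63 kPa.
q_ult = c·N_c + q·N_q
     = 86.6 × 5.14 + 41.63 × 1
     = 445.12 + 41.63 = 486.75 kPa.
Net ultimate: q_net = 486.75 − 41.63 = 445.12 kPa.
q_all(net) = 445.12 / 3 = 148.37 kPa.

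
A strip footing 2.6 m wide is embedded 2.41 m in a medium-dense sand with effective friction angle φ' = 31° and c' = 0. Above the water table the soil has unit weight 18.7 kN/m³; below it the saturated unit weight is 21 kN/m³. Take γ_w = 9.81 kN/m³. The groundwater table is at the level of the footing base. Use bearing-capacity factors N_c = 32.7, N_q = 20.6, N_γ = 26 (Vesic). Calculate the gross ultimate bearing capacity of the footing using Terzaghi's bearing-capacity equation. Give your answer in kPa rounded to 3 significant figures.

q_ult ≈ 1310 kPa

Overburden at base level: q = 18.7 × 2.41 = 45.067 kPa.
Below the base the soil is submerged, so the ½γBN_γ term uses γ' = 21 − 9.81 = 11.19 kN/m³.
Surcharge term q·N_q = 45.067 × 20.6 = 928.38 kPa; self-weight term 0.5·γ·B·N_γ = 0.5 × 11.19 × 2.6 × 26 = 378.22 kPa.
q_ult = 928.38 + 378.22 = 1306.6 kPa.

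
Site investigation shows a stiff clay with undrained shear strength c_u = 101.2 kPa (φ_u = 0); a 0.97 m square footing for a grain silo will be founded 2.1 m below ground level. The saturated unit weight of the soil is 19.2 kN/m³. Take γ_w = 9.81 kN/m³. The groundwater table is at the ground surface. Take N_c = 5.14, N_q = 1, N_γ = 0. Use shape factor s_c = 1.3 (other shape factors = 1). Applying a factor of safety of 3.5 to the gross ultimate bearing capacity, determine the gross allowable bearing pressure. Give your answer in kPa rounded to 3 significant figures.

q_all ≈ 199 kPa

Water table at ground surface, so effective unit weight γ' = 19.2 − 9.81 = 9.39 kN/m³ is used throughout; overburden q = 9.39 × 2.1 = 19.719 kPa.
Cohesion term c·N_c·s_c = 101.2 × 5.14 × 1.3 = 676.22 kPa; surcharge term q·N_q = 19.719 × 1 = 19.719 kPa.
q_ult = 676.22 + 19.719 = 695.94 kPa.
q_all = q_ult / FS = 695.94 / 3.5 = 198.84 kPa.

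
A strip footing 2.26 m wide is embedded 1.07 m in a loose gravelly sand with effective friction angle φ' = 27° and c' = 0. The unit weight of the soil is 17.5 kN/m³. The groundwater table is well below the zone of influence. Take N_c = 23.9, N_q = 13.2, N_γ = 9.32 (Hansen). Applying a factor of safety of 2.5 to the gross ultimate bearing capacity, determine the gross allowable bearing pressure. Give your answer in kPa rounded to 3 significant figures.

q_all ≈ 173 kPa

Effective surcharge at the founding depth q = γ·D_f = 17.5 × 1.07 = 18.725 kPa.
q_ult = q·N_q + 0.5·γ·B·N_γ
     = 18.725 × 13.2 + 0.5 × 17.5 × 2.26 × 9.32
     = 247.17 + 184.3 = 431.47 kPa.
q_all = q_ult / FS = 431.47 / 2.5 = 172.59 kPa.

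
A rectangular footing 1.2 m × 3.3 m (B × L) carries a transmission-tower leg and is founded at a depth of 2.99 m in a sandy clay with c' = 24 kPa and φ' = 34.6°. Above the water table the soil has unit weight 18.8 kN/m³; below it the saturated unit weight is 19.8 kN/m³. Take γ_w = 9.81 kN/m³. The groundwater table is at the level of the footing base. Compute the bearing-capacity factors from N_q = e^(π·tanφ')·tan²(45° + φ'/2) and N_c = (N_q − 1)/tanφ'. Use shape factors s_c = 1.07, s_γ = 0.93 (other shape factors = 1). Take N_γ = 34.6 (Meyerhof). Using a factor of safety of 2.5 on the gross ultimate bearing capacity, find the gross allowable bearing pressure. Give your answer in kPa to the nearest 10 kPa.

q_all ≈ 1250 kPa

N_q = e^(π·tan34.6°)·tan²(62.3°) = 31.69; N_c = (N_q − 1)/tanφ' = 44.48.
q = γ·D_f = 18.8 × 2.99 = 56.212 kPa.
For the ½γBN_γ term take γ' = 19.8 − 9.81 = 9.99 kN/m³ (soil below base is submerged).
c·N_c·s_c = 24 × 44.483 × 1.07 = 1142.3 kPa
q·N_q = 56.212 × 31.687 = 1781.2 kPa
0.5·γ·B·N_γ·s_γ = 0.5 × 9.99 × 1.2 × 34.6 × 0.93 = 192.87 kPa
q_ult = 1142.3 + 1781.2 + 192.87 = 3116.4 kPa.
q_all = 3116.4 / 2.5 = 1246.6 kPa.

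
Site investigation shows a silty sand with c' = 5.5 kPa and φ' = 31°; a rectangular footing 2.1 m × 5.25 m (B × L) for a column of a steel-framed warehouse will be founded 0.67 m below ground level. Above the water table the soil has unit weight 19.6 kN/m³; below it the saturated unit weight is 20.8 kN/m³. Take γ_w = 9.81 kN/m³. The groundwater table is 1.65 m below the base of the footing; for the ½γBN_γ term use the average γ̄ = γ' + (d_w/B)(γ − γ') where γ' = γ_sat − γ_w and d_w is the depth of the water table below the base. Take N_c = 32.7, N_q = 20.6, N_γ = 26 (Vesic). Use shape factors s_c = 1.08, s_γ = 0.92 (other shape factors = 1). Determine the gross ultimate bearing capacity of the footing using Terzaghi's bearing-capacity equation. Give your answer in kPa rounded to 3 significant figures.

q_ult ≈ 911 kPa

Overburden at base level: q = 19.6 × 0.67 = 13.132 kPa.
The water table is 1.65 m below the base (< B = 2.1 m), so the ½γBN_γ term uses γ̄ = γ' + (d_w/B)(γ − γ') = 10.99 + (1.65/2.1)(19.6 − 10.99) = 17.755 kN/m³.
Cohesion term c·N_c·s_c = 5.5 × 32.7 × 1.08 = 194.24 kPa; surcharge term q·N_q = 13.132 × 20.6 = 270.52 kPa; self-weight term 0.5·γ·B·N_γ·s_γ = 0.5 × 17.755 × 2.1 × 26 × 0.92 = 445.93 kPa.
q_ult = 194.24 + 270.52 + 445.93 = 910.69 kPa.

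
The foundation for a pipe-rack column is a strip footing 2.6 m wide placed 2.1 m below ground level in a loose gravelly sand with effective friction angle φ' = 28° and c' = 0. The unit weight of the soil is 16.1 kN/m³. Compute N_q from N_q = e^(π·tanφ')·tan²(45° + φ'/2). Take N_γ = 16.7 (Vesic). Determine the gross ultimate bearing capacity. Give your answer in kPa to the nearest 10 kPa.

tan28° = 0.5317, so N_q = e^(π×0.5317)·tan²(59°) = 5.314 × 2.77 = 14.72.
Overburden at base level: q = 16.1 × 2.1 = 33.81 kPa.
Surcharge term q·N_q = 33.81 × 14.72 = 497.68 kPa; self-weight term 0.5·γ·B·N_γ = 0.5 × 16.1 × 2.6 × 16.7 = 349.53 kPa.
q_ult = 497.68 + 349.53 = 847.21 kPa.

q_ult ≈ 850 kPa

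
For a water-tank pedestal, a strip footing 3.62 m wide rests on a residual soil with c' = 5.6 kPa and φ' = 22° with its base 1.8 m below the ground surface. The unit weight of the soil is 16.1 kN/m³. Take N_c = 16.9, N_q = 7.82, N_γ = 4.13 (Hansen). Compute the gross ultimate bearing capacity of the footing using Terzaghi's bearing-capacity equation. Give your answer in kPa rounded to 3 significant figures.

q_ult ≈ 442 kPa

Effective surcharge at the founding depth q = γ·D_f = 16.1 × 1.8 = 28.98 kPa.
q_ult = c·N_c + q·N_q + 0.5·γ·B·N_γ
     = 5.6 × 16.9 + 28.98 × 7.82 + 0.5 × 16.1 × 3.62 × 4.13
     = 94.64 + 226.62 + 120.35 = 441.62 kPa.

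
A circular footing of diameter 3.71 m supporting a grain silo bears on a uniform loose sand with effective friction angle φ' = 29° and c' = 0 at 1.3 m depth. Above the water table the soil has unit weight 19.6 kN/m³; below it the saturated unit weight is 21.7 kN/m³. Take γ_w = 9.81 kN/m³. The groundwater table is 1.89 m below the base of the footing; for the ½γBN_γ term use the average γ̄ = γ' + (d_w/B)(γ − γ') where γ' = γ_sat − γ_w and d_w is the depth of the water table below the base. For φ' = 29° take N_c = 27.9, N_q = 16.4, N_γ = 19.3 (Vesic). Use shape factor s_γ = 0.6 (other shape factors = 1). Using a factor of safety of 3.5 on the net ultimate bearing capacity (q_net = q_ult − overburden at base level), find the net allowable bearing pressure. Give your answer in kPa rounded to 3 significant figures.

q_all(net) ≈ 209 kPa

q = γ·D_f = 19.6 × 1.3 = 25.48 kPa.
γ' = 11.89 kN/m³; averaging over the depth B below the base, γ̄ = γ' + (d_w/B)(γ − γ') = 15.818 kN/m³.
q·N_q = 25.48 × 16.4 = 417.87 kPa
0.5·γ·B·N_γ·s_γ = 0.5 × 15.818 × 3.71 × 19.3 × 0.6 = 339.78 kPa
q_ult = 417.87 + 339.78 = 757.65 kPa.
q_net = 757.65 − 25.48 = 732.17 kPa.
q_all(net) = 732.17 / 3.5 = 209.19 kPa.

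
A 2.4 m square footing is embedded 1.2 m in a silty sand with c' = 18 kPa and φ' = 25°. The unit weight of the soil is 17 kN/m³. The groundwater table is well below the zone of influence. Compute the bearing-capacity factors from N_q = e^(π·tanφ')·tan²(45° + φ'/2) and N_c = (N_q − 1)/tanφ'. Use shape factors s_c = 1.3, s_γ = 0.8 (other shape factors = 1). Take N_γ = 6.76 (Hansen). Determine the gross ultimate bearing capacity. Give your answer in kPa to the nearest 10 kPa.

q_ult ≈ 810 kPa

tan25° = 0.4663, so N_q = e^(π×0.4663)·tan²(57.5°) = 4.327 × 2.464 = 10.66.
N_c = (10.66 − 1)/tan25° = 20.72.
q = γ·D_f = 17 × 1.2 = 20.4 kPa.
c·N_c·s_c = 18 × 20.721 × 1.3 = 484.86 kPa
q·N_q = 20.4 × 10.662 = 217.51 kPa
0.5·γ·B·N_γ·s_γ = 0.5 × 17 × 2.4 × 6.76 × 0.8 = 110.32 kPa
q_ult = 484.86 + 217.51 + 110.32 = 812.69 kPa.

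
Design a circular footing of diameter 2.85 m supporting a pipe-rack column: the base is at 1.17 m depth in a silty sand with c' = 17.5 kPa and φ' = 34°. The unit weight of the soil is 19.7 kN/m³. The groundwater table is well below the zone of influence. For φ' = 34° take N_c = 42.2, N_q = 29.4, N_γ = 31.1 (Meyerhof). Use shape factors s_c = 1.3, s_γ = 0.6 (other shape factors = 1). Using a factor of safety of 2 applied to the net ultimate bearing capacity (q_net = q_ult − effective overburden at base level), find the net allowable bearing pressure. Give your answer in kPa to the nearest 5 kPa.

q_all(net) ≈ 1070 kPa

q = γ·D_f = 19.7 × 1.17 = 23.049 kPa.
c·N_c·s_c = 17.5 × 42.2 × 1.3 = 960.05 kPa
q·N_q = 23.049 × 29.4 = 677.64 kPa
0.5·γ·B·N_γ·s_γ = 0.5 × 19.7 × 2.85 × 31.1 × 0.6 = 523.83 kPa
q_ult = 960.05 + 677.64 + 523.83 = 2161.5 kPa.
Net ultimate: q_net = 2161.5 − 23.049 = 2138.5 kPa.
q_all(net) = 2138.5 / 2 = 1069.2 kPa.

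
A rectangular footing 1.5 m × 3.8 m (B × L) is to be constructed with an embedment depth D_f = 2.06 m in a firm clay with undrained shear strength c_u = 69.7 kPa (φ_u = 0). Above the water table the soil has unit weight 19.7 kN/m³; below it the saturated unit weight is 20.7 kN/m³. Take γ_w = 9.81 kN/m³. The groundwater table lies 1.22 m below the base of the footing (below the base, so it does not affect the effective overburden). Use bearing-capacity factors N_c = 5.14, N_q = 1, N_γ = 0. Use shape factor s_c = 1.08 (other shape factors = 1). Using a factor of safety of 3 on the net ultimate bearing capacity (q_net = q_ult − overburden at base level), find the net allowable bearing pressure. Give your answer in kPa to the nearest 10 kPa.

Effective surcharge at the founding depth q = γ·D_f = 19.7 × 2.06 = 40.582 kPa.
q_ult = c·N_c·s_c + q·N_q
     = 69.7 × 5.14 × 1.08 + 40.582 × 1
     = 386.92 + 40.582 = 427.5 kPa.
q_net = 427.5 − 40.582 = 386.92 kPa.
q_all(net) = 386.92 / 3 = 128.97 kPa.

q_all(net) ≈ 130 kPa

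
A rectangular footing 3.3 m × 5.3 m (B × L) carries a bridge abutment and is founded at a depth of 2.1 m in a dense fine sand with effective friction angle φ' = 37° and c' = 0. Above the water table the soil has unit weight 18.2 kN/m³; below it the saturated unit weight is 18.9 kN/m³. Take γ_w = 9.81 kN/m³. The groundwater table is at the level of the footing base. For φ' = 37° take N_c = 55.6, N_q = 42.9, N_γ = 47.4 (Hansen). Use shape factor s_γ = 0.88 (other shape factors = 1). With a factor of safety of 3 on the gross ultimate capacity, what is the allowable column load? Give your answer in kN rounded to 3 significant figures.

Effective surcharge at the founding depth q = γ·D_f = 18.2 × 2.1 = 38.22 kPa.
The water table coincides with the base, so in the self-weight term γ → γ' = 9.09 kN/m³.
q_ult = q·N_q + 0.5·γ·B·N_γ·s_γ
     = 38.22 × 42.9 + 0.5 × 9.09 × 3.3 × 47.4 × 0.88
     = 1639.6 + 625.62 = 2265.3 kPa.
Gross allowable pressure q_all = 2265.3 / 3 = 755.09 kPa.
Footing area = 17.49 m², so allowable column load = 755.09 × 17.49 = 13206 kN.

P_all ≈ 13200 kN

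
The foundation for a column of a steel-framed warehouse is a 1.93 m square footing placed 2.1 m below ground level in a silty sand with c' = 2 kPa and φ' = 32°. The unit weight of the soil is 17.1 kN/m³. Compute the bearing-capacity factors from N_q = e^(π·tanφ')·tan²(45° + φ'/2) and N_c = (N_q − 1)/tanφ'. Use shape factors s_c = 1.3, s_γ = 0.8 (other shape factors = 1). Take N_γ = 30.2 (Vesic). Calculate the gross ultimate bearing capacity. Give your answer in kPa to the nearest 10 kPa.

q_ult ≈ 1320 kPa

tan32° = 0.6249, so N_q = e^(π×0.6249)·tan²(61°) = 7.121 × 3.255 = 23.18.
N_c = (23.18 − 1)/tan32° = 35.49.
Overburden at base level: q = 17.1 × 2.1 = 35.91 kPa.
Cohesion term c·N_c·s_c = 2 × 35.49 × 1.3 = 92.275 kPa; surcharge term q·N_q = 35.91 × 23.177 = 832.28 kPa; self-weight term 0.5·γ·B·N_γ·s_γ = 0.5 × 17.1 × 1.93 × 30.2 × 0.8 = 398.68 kPa.
q_ult = 92.275 + 832.28 + 398.68 = 1323.2 kPa.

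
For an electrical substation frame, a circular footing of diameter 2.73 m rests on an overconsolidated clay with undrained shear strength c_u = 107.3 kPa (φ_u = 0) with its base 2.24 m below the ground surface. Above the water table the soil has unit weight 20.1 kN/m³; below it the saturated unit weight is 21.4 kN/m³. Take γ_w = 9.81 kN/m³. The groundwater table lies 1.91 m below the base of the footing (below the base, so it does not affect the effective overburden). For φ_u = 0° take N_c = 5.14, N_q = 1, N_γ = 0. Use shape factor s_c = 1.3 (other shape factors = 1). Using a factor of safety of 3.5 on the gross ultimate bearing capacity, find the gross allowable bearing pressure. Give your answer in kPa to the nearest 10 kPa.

q_all ≈ 220 kPa

Effective surcharge at the founding depth q = γ·D_f = 20.1 × 2.24 = 45.024 kPa.
q_ult = c·N_c·s_c + q·N_q
     = 107.3 × 5.14 × 1.3 + 45.024 × 1
     = 716.98 + 45.024 = 762 kPa.
q_all = 762 / 3.5 = 217.72 kPa.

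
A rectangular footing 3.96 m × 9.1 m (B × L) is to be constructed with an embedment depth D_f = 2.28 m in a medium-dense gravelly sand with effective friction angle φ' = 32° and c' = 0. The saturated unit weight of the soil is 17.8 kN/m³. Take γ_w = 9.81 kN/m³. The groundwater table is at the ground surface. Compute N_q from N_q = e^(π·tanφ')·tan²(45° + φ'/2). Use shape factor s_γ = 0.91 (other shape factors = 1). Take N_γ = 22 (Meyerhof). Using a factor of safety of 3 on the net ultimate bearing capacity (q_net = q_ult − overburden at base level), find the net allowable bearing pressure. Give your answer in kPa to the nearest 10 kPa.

q_all(net) ≈ 240 kPa

N_q = e^(π·tan32°)·tan²(61°) = 23.18.
Water table at ground surface, so effective unit weight γ' = 17.8 − 9.81 = 7.99 kN/m³ is used throughout; overburden q = 7.99 × 2.28 = 18.217 kPa; the same γ' applies in the ½γBN_γ term.
Surcharge term q·N_q = 18.217 × 23.177 = 422.22 kPa; self-weight term 0.5·γ·B·N_γ·s_γ = 0.5 × 7.99 × 3.96 × 22 × 0.91 = 316.72 kPa.
q_ult = 422.22 + 316.72 = 738.94 kPa.
q_net = 738.94 − 18.217 = 720.72 kPa.
q_all(net) = 720.72 / 3 = 240.24 kPa.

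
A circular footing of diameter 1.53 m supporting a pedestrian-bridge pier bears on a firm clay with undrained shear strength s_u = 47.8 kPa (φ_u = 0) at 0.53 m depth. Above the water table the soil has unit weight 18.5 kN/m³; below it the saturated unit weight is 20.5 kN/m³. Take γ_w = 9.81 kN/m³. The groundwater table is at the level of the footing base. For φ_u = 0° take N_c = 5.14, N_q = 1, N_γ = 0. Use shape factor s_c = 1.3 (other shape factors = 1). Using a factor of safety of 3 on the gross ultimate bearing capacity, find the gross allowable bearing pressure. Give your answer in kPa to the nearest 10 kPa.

Effective surcharge at the founding depth q = γ·D_f = 18.5 × 0.53 = 9.805 kPa.
q_ult = c·N_c·s_c + q·N_q
     = 47.8 × 5.14 × 1.3 + 9.805 × 1
     = 319.4 + 9.805 = 329.2 kPa.
q_all = 329.2 / 3 = 109.73 kPa.

q_all ≈ 110 kPa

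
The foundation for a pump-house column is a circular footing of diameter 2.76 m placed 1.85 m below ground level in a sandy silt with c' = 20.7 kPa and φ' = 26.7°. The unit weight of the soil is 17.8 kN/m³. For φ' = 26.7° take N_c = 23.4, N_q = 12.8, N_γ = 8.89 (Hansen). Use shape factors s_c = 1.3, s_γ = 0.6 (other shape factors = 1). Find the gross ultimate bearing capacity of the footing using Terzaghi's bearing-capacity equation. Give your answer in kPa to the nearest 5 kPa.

q_ult ≈ 1180 kPa

Overburden at base level: q = 17.8 × 1.85 = 32.93 kPa.
Cohesion term c·N_c·s_c = 20.7 × 23.4 × 1.3 = 629.69 kPa; surcharge term q·N_q = 32.93 × 12.8 = 421.5 kPa; self-weight term 0.5·γ·B·N_γ·s_γ = 0.5 × 17.8 × 2.76 × 8.89 × 0.6 = 131.02 kPa.
q_ult = 629.69 + 421.5 + 131.02 = 1182.2 kPa.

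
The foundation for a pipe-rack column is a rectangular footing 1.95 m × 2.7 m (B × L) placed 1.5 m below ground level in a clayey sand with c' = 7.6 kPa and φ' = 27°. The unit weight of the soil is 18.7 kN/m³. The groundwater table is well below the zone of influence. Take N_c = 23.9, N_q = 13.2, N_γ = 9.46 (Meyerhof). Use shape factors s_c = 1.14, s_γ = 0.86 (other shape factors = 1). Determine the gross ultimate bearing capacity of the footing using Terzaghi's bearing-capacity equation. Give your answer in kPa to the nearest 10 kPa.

q_ult ≈ 730 kPa

q = γ·D_f = 18.7 × 1.5 = 28.05 kPa.
c·N_c·s_c = 7.6 × 23.9 × 1.14 = 207.07 kPa
q·N_q = 28.05 × 13.2 = 370.26 kPa
0.5·γ·B·N_γ·s_γ = 0.5 × 18.7 × 1.95 × 9.46 × 0.86 = 148.33 kPa
q_ult = 207.07 + 370.26 + 148.33 = 725.66 kPa.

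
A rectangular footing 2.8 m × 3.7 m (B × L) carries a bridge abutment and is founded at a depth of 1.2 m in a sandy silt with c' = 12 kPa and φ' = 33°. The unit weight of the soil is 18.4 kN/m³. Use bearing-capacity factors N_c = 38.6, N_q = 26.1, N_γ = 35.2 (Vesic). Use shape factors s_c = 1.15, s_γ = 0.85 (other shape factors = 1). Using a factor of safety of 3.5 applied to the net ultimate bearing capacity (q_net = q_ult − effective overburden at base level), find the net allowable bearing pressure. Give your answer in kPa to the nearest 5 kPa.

q_all(net) ≈ 530 kPa

q = γ·D_f = 18.4 × 1.2 = 22.08 kPa.
c·N_c·s_c = 12 × 38.6 × 1.15 = 532.68 kPa
q·N_q = 22.08 × 26.1 = 576.29 kPa
0.5·γ·B·N_γ·s_γ = 0.5 × 18.4 × 2.8 × 35.2 × 0.85 = 770.74 kPa
q_ult = 532.68 + 576.29 + 770.74 = 1879.7 kPa.
Net ultimate: q_net = 1879.7 − 22.08 = 1857.6 kPa.
q_all(net) = 1857.6 / 3.5 = 530.75 kPa.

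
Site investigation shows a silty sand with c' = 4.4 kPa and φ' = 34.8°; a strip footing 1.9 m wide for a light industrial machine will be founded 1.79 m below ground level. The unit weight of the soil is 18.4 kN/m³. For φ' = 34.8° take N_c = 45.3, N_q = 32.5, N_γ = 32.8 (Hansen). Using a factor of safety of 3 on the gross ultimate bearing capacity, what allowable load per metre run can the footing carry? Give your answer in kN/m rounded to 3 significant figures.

q = γ·D_f = 18.4 × 1.79 = 32.936 kPa.
c·N_c = 4.4 × 45.3 = 199.32 kPa
q·N_q = 32.936 × 32.5 = 1070.4 kPa
0.5·γ·B·N_γ = 0.5 × 18.4 × 1.9 × 32.8 = 573.34 kPa
q_ult = 199.32 + 1070.4 + 573.34 = 1843.1 kPa.
Gross allowable pressure q_all = 1843.1 / 3 = 614.36 kPa.
Allowable wall load = q_all × B = 614.36 × 1.9 = 1167.3 kN per metre run.

≈ 1170 kN/m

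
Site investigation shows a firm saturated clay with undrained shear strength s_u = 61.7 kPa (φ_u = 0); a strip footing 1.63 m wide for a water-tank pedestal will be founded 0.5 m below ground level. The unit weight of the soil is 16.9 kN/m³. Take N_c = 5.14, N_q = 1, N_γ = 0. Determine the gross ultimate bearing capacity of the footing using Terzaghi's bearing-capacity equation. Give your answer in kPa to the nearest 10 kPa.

q = γ·D_f = 16.9 × 0.5 = 8.45 kPa.
c·N_c = 61.7 × 5.14 = 317.14 kPa
q·N_q = 8.45 × 1 = 8.45 kPa
q_ult = 317.14 + 8.45 = 325.59 kPa.

q_ult ≈ 330 kPa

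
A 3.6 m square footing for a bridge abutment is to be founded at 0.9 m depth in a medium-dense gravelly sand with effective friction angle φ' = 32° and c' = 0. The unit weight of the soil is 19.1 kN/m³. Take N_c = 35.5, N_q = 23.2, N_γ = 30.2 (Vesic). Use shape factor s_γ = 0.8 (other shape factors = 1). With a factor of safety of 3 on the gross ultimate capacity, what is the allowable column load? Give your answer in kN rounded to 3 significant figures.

Effective surcharge at the founding depth q = γ·D_f = 19.1 × 0.9 = 17.19 kPa.
q_ult = q·N_q + 0.5·γ·B·N_γ·s_γ
     = 17.19 × 23.2 + 0.5 × 19.1 × 3.6 × 30.2 × 0.8
     = 398.81 + 830.62 = 1229.4 kPa.
Gross allowable pressure q_all = 1229.4 / 3 = 409.81 kPa.
Footing area = 12.96 m², so allowable column load = 409.81 × 12.96 = 5311.1 kN.

P_all ≈ 5310 kN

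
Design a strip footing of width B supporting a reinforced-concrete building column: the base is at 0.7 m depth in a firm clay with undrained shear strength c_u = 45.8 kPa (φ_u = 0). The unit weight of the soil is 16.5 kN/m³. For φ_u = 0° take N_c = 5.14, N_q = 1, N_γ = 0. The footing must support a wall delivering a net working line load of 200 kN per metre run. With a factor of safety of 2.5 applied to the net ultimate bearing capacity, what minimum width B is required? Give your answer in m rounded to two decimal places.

q = γ·D_f = 16.5 × 0.7 = 11.55 kPa.
c·N_c = 45.8 × 5.14 = 235.41 kPa
q·N_q = 11.55 × 1 = 11.55 kPa
q_ult = 235.41 + 11.55 = 246.96 kPa.
For φ = 0 the ½γBN_γ term vanishes, so q_ult is independent of B. q_net = 246.96 − 11.55 = 235.41 kPa; q_all(net) = 235.41/2.5 = 94.165 kPa.
Required width B = w / q_all(net) = 200 / 94.165 = 2.124 m.

B = 2.12 m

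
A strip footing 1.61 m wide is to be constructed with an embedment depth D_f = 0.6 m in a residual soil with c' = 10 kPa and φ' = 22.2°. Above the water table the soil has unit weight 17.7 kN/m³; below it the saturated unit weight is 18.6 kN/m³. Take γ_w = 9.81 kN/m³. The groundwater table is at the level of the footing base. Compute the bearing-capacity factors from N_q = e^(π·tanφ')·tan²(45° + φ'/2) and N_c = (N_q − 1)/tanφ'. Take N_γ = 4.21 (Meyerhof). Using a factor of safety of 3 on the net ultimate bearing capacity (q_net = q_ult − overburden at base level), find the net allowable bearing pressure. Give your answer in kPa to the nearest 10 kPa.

N_q = e^(π·tan22.2°)·tan²(56.1°) = 7.98; N_c = (N_q − 1)/tanφ' = 17.11.
Overburden at base level: q = 17.7 × 0.6 = 10.62 kPa.
Below the base the soil is submerged, so the ½γBN_γ term uses γ' = 18.6 − 9.81 = 8.79 kN/m³.
Cohesion term c·N_c = 10 × 17.108 = 171.08 kPa; surcharge term q·N_q = 10.62 × 7.9816 = 84.764 kPa; self-weight term 0.5·γ·B·N_γ = 0.5 × 8.79 × 1.61 × 4.21 = 29.79 kPa.
q_ult = 171.08 + 84.764 + 29.79 = 285.63 kPa.
q_net = 285.63 − 10.62 = 275.01 kPa.
q_all(net) = 275.01 / 3 = 91.671 kPa.

q_all(net) ≈ 90 kPa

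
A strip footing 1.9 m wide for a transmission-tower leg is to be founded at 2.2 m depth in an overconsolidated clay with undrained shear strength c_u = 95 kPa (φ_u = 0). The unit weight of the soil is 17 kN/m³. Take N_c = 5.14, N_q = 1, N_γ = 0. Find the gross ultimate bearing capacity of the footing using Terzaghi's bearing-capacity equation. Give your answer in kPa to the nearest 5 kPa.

Effective surcharge at the founding depth q = γ·D_f = 17 × 2.2 = 37.4 kPa.
q_ult = c·N_c + q·N_q
     = 95 × 5.14 + 37.4 × 1
     = 488.3 + 37.4 = 525.7 kPa.

q_ult ≈ 525 kPa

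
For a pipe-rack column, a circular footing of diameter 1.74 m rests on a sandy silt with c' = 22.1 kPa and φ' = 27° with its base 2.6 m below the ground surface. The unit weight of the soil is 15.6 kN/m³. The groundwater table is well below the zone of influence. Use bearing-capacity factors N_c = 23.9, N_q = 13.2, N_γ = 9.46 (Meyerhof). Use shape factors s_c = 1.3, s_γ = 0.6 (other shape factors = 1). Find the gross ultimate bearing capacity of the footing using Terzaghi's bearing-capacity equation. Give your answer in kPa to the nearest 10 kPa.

q = γ·D_f = 15.6 × 2.6 = 40.56 kPa.
c·N_c·s_c = 22.1 × 23.9 × 1.3 = 686.65 kPa
q·N_q = 40.56 × 13.2 = 535.39 kPa
0.5·γ·B·N_γ·s_γ = 0.5 × 15.6 × 1.74 × 9.46 × 0.6 = 77.035 kPa
q_ult = 686.65 + 535.39 + 77.035 = 1299.1 kPa.

q_ult ≈ 1300 kPa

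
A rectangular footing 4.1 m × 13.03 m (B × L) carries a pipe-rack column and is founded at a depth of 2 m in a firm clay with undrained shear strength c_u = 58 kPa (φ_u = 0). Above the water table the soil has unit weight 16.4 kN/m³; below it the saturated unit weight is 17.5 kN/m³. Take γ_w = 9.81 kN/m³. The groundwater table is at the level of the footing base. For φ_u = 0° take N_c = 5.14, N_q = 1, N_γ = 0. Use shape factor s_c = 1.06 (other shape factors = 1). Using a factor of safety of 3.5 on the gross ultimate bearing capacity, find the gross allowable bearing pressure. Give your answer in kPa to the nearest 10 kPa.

q_all ≈ 100 kPa

Effective surcharge at the founding depth q = γ·D_f = 16.4 × 2 = 32.8 kPa.
q_ult = c·N_c·s_c + q·N_q
     = 58 × 5.14 × 1.06 + 32.8 × 1
     = 316.01 + 32.8 = 348.81 kPa.
q_all = 348.81 / 3.5 = 99.659 kPa.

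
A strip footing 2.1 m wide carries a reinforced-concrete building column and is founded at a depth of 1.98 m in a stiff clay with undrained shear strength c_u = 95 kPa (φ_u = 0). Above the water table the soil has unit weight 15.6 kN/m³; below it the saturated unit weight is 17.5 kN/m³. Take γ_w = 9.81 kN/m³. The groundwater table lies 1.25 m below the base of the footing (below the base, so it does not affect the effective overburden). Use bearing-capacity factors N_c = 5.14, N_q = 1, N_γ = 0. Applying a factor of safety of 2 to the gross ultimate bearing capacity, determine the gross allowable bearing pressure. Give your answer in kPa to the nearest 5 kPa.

q = γ·D_f = 15.6 × 1.98 = 30.888 kPa.
c·N_c = 95 × 5.14 = 488.3 kPa
q·N_q = 30.888 × 1 = 30.888 kPa
q_ult = 488.3 + 30.888 = 519.19 kPa.
q_all = q_ult / FS = 519.19 / 2 = 259.59 kPa.

q_all ≈ 260 kPa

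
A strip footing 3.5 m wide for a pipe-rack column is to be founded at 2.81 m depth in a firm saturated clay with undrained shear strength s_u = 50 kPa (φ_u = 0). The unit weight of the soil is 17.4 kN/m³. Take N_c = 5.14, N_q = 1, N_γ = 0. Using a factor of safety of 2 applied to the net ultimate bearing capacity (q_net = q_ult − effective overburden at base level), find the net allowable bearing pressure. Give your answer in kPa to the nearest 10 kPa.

q_all(net) ≈ 130 kPa

q = γ·D_f = 17.4 × 2.81 = 48.894 kPa.
c·N_c = 50 × 5.14 = 257 kPa
q·N_q = 48.894 × 1 = 48.894 kPa
q_ult = 257 + 48.894 = 305.89 kPa.
Net ultimate: q_net = 305.89 − 48.894 = 257 kPa.
q_all(net) = 257 / 2 = 128.5 kPa.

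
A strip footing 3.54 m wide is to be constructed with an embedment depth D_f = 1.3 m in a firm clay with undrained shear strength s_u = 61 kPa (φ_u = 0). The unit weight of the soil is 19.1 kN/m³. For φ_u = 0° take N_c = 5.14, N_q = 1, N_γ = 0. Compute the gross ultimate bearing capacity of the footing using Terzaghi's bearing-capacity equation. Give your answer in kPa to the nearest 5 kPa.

Overburden at base level: q = 19.1 × 1.3 = 24.83 kPa.
Cohesion term c·N_c = 61 × 5.14 = 313.54 kPa; surcharge term q·N_q = 24.83 × 1 = 24.83 kPa.
q_ult = 313.54 + 24.83 = 338.37 kPa.

q_ult ≈ 340 kPa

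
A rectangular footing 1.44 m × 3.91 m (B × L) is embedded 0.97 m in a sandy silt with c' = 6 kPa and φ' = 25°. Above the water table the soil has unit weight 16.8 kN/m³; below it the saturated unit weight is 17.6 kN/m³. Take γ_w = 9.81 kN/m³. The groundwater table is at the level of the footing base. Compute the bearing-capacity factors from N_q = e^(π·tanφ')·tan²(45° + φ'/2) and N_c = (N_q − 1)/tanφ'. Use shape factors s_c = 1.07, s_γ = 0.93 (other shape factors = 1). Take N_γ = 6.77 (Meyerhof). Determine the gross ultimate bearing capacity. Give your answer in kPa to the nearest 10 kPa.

q_ult ≈ 340 kPa

tan25° = 0.4663, so N_q = e^(π×0.4663)·tan²(57.5°) = 4.327 × 2.464 = 10.66.
N_c = (10.66 − 1)/tan25° = 20.72.
Effective surcharge at the founding depth q = γ·D_f = 16.8 × 0.97 = 16.296 kPa.
The water table coincides with the base, so in the self-weight term γ → γ' = 7.79 kN/m³.
q_ult = c·N_c·s_c + q·N_q + 0.5·γ·B·N_γ·s_γ
     = 6 × 20.721 × 1.07 + 16.296 × 10.662 + 0.5 × 7.79 × 1.44 × 6.77 × 0.93
     = 133.03 + 173.75 + 35.314 = 342.09 kPa.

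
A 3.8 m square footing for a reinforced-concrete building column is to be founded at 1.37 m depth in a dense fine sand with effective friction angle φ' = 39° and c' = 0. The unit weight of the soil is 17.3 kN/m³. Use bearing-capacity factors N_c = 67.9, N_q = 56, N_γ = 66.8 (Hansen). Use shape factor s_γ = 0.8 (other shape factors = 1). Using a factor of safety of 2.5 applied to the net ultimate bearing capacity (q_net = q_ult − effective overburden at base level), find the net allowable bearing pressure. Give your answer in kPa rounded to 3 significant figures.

q_all(net) ≈ 1220 kPa

Effective surcharge at the founding depth q = γ·D_f = 17.3 × 1.37 = 23.701 kPa.
q_ult = q·N_q + 0.5·γ·B·N_γ·s_γ
     = 23.701 × 56 + 0.5 × 17.3 × 3.8 × 66.8 × 0.8
     = 1327.3 + 1756.6 = 3083.8 kPa.
Net ultimate: q_net = 3083.8 − 23.701 = 3060.1 kPa.
q_all(net) = 3060.1 / 2.5 = 1224.1 kPa.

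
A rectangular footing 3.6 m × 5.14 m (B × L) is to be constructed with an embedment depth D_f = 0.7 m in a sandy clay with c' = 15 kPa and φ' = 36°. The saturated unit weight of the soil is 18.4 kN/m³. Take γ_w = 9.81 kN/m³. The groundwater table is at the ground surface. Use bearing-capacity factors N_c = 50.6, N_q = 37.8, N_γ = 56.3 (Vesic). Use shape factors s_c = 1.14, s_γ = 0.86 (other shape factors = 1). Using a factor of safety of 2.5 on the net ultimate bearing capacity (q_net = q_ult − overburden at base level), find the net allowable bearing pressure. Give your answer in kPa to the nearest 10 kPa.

Water table at ground surface, so effective unit weight γ' = 18.4 − 9.81 = 8.59 kN/m³ is used throughout; overburden q = 8.59 × 0.7 = 6.013 kPa; the same γ' applies in the ½γBN_γ term.
Cohesion term c·N_c·s_c = 15 × 50.6 × 1.14 = 865.26 kPa; surcharge term q·N_q = 6.013 × 37.8 = 227.29 kPa; self-weight term 0.5·γ·B·N_γ·s_γ = 0.5 × 8.59 × 3.6 × 56.3 × 0.86 = 748.64 kPa.
q_ult = 865.26 + 227.29 + 748.64 = 1841.2 kPa.
q_net = 1841.2 − 6.013 = 1835.2 kPa.
q_all(net) = 1835.2 / 2.5 = 734.07 kPa.

q_all(net) ≈ 730 kPa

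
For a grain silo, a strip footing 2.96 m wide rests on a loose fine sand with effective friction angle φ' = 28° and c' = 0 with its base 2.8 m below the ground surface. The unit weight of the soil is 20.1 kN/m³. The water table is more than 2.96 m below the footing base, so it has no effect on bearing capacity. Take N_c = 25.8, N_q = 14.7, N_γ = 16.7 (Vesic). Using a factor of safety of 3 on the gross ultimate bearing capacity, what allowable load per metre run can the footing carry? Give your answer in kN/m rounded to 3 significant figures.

Overburden at base level: q = 20.1 × 2.8 = 56.28 kPa.
Surcharge term q·N_q = 56.28 × 14.7 = 827.32 kPa; self-weight term 0.5·γ·B·N_γ = 0.5 × 20.1 × 2.96 × 16.7 = 496.79 kPa.
q_ult = 827.32 + 496.79 = 1324.1 kPa.
Gross allowable pressure q_all = 1324.1 / 3 = 441.37 kPa.
Allowable wall load = q_all × B = 441.37 × 2.96 = 1306.5 kN per metre run.

≈ 1310 kN/m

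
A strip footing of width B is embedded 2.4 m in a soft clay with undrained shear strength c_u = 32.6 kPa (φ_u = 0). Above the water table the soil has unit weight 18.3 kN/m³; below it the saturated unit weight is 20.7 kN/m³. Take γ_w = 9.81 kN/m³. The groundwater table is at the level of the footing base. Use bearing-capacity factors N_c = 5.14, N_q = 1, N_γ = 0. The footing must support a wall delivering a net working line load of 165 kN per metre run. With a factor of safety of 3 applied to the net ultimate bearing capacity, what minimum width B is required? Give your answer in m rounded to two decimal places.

q = γ·D_f = 18.3 × 2.4 = 43.92 kPa.
c·N_c = 32.6 × 5.14 = 167.56 kPa
q·N_q = 43.92 × 1 = 43.92 kPa
q_ult = 167.56 + 43.92 = 211.48 kPa.
For φ = 0 the ½γBN_γ term vanishes, so q_ult is independent of B. q_net = 211.48 − 43.92 = 167.56 kPa; q_all(net) = 167.56/3 = 55.855 kPa.
Required width B = w / q_all(net) = 165 / 55.855 = 2.954 m.

B = 2.95 m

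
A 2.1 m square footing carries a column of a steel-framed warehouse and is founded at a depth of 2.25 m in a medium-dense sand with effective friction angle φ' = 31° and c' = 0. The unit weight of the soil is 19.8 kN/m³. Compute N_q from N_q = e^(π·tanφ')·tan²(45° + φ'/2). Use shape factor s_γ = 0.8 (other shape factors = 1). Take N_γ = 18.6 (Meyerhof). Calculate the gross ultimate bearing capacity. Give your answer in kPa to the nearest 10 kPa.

tan31° = 0.6009, so N_q = e^(π×0.6009)·tan²(60.5°) = 6.604 × 3.124 = 20.63.
q = γ·D_f = 19.8 × 2.25 = 44.55 kPa.
q·N_q = 44.55 × 20.631 = 919.1 kPa
0.5·γ·B·N_γ·s_γ = 0.5 × 19.8 × 2.1 × 18.6 × 0.8 = 309.36 kPa
q_ult = 919.1 + 309.36 = 1228.5 kPa.

q_ult ≈ 1230 kPa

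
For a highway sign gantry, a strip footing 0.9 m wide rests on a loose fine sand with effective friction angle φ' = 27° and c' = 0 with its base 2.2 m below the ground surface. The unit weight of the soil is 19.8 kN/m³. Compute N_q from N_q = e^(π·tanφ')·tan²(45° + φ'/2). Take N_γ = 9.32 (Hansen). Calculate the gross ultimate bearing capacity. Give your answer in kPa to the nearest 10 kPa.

q_ult ≈ 660 kPa

tan27° = 0.5095, so N_q = e^(π×0.5095)·tan²(58.5°) = 4.957 × 2.663 = 13.2.
Effective surcharge at the founding depth q = γ·D_f = 19.8 × 2.2 = 43.56 kPa.
q_ult = q·N_q + 0.5·γ·B·N_γ
     = 43.56 × 13.199 + 0.5 × 19.8 × 0.9 × 9.32
     = 574.95 + 83.041 = 658 kPa.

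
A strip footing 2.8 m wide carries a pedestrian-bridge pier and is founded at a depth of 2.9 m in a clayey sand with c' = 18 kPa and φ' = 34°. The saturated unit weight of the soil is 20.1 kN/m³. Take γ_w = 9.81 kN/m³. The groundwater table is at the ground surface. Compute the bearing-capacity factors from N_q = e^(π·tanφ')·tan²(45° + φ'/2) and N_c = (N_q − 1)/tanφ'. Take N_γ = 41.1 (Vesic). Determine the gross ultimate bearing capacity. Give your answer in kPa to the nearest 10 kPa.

tan34° = 0.6745, so N_q = e^(π×0.6745)·tan²(62°) = 8.323 × 3.537 = 29.44.
N_c = (29.44 − 1)/tan34° = 42.16.
Water table at ground surface, so effective unit weight γ' = 20.1 − 9.81 = 10.29 kN/m³ is used throughout; overburden q = 10.29 × 2.9 = 29.841 kPa; the same γ' applies in the ½γBN_γ term.
Cohesion term c·N_c = 18 × 42.164 = 758.95 kPa; surcharge term q·N_q = 29.841 × 29.44 = 878.51 kPa; self-weight term 0.5·γ·B·N_γ = 0.5 × 10.29 × 2.8 × 41.1 = 592.09 kPa.
q_ult = 758.95 + 878.51 + 592.09 = 2229.5 kPa.

q_ult ≈ 2230 kPa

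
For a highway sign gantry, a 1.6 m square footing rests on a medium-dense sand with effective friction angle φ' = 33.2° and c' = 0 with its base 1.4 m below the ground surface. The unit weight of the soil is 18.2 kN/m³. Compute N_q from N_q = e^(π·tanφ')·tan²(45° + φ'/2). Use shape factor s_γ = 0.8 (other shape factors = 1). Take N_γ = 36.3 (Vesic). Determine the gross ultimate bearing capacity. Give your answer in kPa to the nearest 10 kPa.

tan33.2° = 0.6544, so N_q = e^(π×0.6544)·tan²(61.6°) = 7.813 × 3.421 = 26.72.
Effective surcharge at the founding depth q = γ·D_f = 18.2 × 1.4 = 25.48 kPa.
q_ult = q·N_q + 0.5·γ·B·N_γ·s_γ
     = 25.48 × 26.725 + 0.5 × 18.2 × 1.6 × 36.3 × 0.8
     = 680.95 + 422.82 = 1103.8 kPa.

q_ult ≈ 1100 kPa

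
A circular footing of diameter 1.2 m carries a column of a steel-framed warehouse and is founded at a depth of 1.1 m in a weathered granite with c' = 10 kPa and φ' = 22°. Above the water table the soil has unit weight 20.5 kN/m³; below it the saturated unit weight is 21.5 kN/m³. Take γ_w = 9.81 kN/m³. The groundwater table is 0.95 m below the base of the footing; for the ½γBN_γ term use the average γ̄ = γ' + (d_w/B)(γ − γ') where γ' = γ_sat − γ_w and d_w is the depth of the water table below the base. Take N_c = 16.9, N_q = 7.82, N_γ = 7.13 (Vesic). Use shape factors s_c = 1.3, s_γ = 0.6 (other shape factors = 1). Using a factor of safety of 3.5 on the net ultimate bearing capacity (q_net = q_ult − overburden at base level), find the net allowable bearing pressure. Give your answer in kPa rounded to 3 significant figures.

q_all(net) ≈ 120 kPa

Effective surcharge at the founding depth q = γ·D_f = 20.5 × 1.1 = 22.55 kPa.
With d_w = 0.95 m < B, γ̄ = 11.69 + (0.95/1.2) × (20.5 − 11.69) = 18.665 kN/m³.
q_ult = c·N_c·s_c + q·N_q + 0.5·γ·B·N_γ·s_γ
     = 10 × 16.9 × 1.3 + 22.55 × 7.82 + 0.5 × 18.665 × 1.2 × 7.13 × 0.6
     = 219.7 + 176.34 + 47.908 = 443.95 kPa.
q_net = 443.95 − 22.55 = 421.4 kPa.
q_all(net) = 421.4 / 3.5 = 120.4 kPa.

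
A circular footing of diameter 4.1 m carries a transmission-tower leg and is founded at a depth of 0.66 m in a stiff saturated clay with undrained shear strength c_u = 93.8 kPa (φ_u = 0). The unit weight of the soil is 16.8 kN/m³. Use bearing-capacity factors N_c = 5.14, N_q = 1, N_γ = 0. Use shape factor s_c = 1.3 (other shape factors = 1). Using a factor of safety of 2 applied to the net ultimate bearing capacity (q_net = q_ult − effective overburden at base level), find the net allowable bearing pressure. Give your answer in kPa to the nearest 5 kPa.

q = γ·D_f = 16.8 × 0.66 = 11.088 kPa.
c·N_c·s_c = 93.8 × 5.14 × 1.3 = 626.77 kPa
q·N_q = 11.088 × 1 = 11.088 kPa
q_ult = 626.77 + 11.088 = 637.86 kPa.
Net ultimate: q_net = 637.86 − 11.088 = 626.77 kPa.
q_all(net) = 626.77 / 2 = 313.39 kPa.

q_all(net) ≈ 315 kPa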